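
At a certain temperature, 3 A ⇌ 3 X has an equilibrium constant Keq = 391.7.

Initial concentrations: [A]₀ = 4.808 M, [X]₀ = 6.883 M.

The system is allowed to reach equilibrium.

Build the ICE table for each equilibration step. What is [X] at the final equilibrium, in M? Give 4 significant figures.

Q₀ = 2.934 vs Keq = 391.7 ⇒ Q<K, forward
Step 1:
                    A           X
  I             4.808       6.883
  C            -3.402       3.402
  E             1.406       10.29
  solve Keq expr → x = 1.134; check Q = 391.7

[X]_eq = 10.29 M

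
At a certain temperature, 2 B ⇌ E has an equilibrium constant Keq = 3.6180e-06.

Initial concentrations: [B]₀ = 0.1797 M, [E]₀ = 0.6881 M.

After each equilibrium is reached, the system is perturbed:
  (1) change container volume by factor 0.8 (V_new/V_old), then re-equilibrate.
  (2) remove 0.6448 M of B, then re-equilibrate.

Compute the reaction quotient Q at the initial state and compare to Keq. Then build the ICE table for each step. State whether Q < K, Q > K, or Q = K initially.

Q₀ = 21.31 vs Keq = 3.6180e-06 ⇒ Q>K, reverse
Step 1:
                  B         E
  I          0.1797    0.6881
  C           1.376   -0.6881
  E           1.556 8.7583e-06
  solve Keq expr → x = -0.6881; check Q = 3.6180e-06
Then change container volume by factor 0.8 (V_new/V_old).
Step 2:
                  B         E
  I           1.945 1.0948e-05
  C       -5.4738e-06 2.7369e-06
  E           1.945 1.3685e-05
  solve Keq expr → x = 2.7369e-06; check Q = 3.6180e-06
Then remove 0.6448 M of B.
Step 3:
                  B         E
  I             1.3 1.3685e-05
  C       1.5140e-05 -7.5698e-06
  E             1.3 6.1150e-06
  solve Keq expr → x = -7.5698e-06; check Q = 3.6180e-06

Q₀ = 21.31; Q > K (proceeds reverse)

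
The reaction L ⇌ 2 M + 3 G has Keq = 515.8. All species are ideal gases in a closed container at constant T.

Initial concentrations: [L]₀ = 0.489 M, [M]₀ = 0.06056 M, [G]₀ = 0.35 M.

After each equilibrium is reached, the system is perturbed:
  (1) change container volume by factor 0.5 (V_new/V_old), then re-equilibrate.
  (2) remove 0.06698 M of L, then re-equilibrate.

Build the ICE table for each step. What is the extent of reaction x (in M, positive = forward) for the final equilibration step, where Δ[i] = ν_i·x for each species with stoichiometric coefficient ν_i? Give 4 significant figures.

Q₀ = 3.2156e-04 vs Keq = 515.8 ⇒ Q<K, forward
Step 1:
                    L           M           G
  Initial       0.489     0.06056        0.35
  Change      -0.4777      0.9553       1.433
  Equil       0.01134       1.016       1.783
  solve Keq expr → x = 0.4777; check Q = 515.8
Then change container volume by factor 0.5 (V_new/V_old).
Step 2:
                    L           M           G
  Initial     0.02268       2.032       3.566
  Change       0.1517     -0.3034     -0.4551
  Equil        0.1744       1.728       3.111
  solve Keq expr → x = -0.1517; check Q = 515.8
Then remove 0.06698 M of L.
Step 3:
                    L           M           G
  Initial      0.1074       1.728       3.111
  Change      0.03636    -0.07273     -0.1091
  Equil        0.1438       1.656       3.002
  solve Keq expr → x = -0.03636; check Q = 515.8

x = -0.03636 M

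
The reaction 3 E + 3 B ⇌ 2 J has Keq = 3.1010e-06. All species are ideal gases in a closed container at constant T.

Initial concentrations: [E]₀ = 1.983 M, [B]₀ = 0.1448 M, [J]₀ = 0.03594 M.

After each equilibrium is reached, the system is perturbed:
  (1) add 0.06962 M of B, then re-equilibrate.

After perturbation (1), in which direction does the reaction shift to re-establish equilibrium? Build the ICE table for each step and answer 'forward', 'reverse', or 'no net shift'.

Q₀ = 0.05456 vs Keq = 3.1010e-06 ⇒ Q>K, reverse
Step 1:
                   E          B          J
  I            1.983     0.1448    0.03594
  C          0.05323    0.05323   -0.03549
  E            2.036      0.198 4.5092e-04
  solve Keq expr → x = -0.01774; check Q = 3.1010e-06
Then add 0.06962 M of B.
Step 2:
                   E          B          J
  I            2.036     0.2677 4.5092e-04
  C       -3.8381e-04 -3.8381e-04 2.5588e-04
  E            2.036     0.2673 7.0680e-04
  solve Keq expr → x = 1.2794e-04; check Q = 3.1010e-06

Direction: forward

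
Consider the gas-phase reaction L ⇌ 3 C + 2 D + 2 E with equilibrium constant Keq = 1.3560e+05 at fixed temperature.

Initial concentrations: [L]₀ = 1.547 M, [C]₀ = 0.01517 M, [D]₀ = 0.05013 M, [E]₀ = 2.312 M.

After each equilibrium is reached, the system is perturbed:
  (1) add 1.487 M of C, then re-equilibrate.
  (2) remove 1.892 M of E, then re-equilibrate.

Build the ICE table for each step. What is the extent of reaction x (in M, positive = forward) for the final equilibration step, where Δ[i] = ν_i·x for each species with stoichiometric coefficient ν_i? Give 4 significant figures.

Q₀ = 3.0314e-08 vs Keq = 1.3560e+05 ⇒ Q<K, forward
Step 1:
                    L           C           D           E
  init          1.547     0.01517     0.05013       2.312
  Δ             -1.42       4.259       2.839       2.839
  eq           0.1275       4.274       2.889       5.151
  solve Keq expr → x = 1.42; check Q = 1.3560e+05
Then add 1.487 M of C.
Step 2:
                    L           C           D           E
  init         0.1275       5.761       2.889       5.151
  Δ            0.0921     -0.2763     -0.1842     -0.1842
  eq           0.2196       5.484       2.705       4.967
  solve Keq expr → x = -0.0921; check Q = 1.3560e+05
Then remove 1.892 M of E.
Step 3:
                    L           C           D           E
  init         0.2196       5.484       2.705       3.075
  Δ          -0.09374      0.2812      0.1875      0.1875
  eq           0.1258       5.766       2.892       3.262
  solve Keq expr → x = 0.09374; check Q = 1.3560e+05

x = 0.09374 M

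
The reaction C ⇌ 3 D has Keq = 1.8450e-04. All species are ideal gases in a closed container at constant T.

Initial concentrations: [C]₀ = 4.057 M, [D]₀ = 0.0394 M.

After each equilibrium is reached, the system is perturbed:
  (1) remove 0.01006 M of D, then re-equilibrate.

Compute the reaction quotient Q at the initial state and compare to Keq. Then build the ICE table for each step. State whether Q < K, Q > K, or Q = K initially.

Q₀ = 1.5076e-05 vs Keq = 1.8450e-04 ⇒ Q<K, forward
Step 1:
                  C         D
  init        4.057    0.0394
  Δ        -0.01709   0.05127
  eq           4.04   0.09067
  solve Keq expr → x = 0.01709; check Q = 1.8450e-04
Then remove 0.01006 M of D.
Step 2:
                  C         D
  init         4.04   0.08061
  Δ       -0.003345   0.01003
  eq          4.037   0.09064
  solve Keq expr → x = 0.003345; check Q = 1.8450e-04

Q₀ = 1.5076e-05; Q < K (proceeds forward)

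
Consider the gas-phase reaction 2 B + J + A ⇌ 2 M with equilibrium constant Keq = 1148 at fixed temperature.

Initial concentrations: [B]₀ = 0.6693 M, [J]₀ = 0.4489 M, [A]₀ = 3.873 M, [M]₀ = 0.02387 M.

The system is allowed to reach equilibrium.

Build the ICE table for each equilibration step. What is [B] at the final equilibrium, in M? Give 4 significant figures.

Q₀ = 7.3159e-04 vs Keq = 1148 ⇒ Q<K, forward
Step 1:
                    B           J           A           M
  I            0.6693      0.4489       3.873     0.02387
  C           -0.6403     -0.3202     -0.3202      0.6403
  E           0.02898      0.1287       3.553      0.6642
  solve Keq expr → x = 0.3202; check Q = 1148

[B]_eq = 0.02898 M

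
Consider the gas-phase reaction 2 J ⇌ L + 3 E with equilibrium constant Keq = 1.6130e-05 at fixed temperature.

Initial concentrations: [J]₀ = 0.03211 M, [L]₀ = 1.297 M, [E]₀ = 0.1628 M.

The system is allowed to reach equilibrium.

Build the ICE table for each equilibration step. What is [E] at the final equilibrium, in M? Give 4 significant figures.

[E]_eq = 0.006227 M

Q₀ = 5.428 vs Keq = 1.6130e-05 ⇒ Q>K, reverse
Step 1:
                    J           L           E
  I           0.03211       1.297      0.1628
  C            0.1044    -0.05219     -0.1566
  E            0.1365       1.245    0.006227
  solve Keq expr → x = -0.05219; check Q = 1.6130e-05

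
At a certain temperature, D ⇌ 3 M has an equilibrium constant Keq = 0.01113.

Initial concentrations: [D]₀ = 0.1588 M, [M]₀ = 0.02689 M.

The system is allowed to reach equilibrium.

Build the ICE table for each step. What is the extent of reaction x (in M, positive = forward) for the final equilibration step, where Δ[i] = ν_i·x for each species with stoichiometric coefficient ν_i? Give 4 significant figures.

Q₀ = 1.2244e-04 vs Keq = 0.01113 ⇒ Q<K, forward
Step 1:
                    D           M
  I            0.1588     0.02689
  C          -0.02874     0.08623
  E            0.1301      0.1131
  solve Keq expr → x = 0.02874; check Q = 0.01113

x = 0.02874 M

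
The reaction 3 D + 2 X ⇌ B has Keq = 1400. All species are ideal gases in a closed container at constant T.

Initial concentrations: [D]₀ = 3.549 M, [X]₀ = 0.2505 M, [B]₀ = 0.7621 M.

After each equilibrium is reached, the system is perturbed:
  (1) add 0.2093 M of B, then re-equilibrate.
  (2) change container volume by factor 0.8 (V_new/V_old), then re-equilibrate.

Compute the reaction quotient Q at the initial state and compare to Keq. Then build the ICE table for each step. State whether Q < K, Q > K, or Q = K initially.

Q₀ = 0.2717 vs Keq = 1400 ⇒ Q<K, forward
Step 1:
                  D         X         B
  init        3.549    0.2505    0.7621
  Δ         -0.3691   -0.2461     0.123
  eq           3.18  0.004434    0.8851
  solve Keq expr → x = 0.123; check Q = 1400
Then add 0.2093 M of B.
Step 2:
                  D         X         B
  init         3.18  0.004434     1.094
  Δ       7.4129e-04 4.9419e-04 -2.4710e-04
  eq          3.181  0.004928     1.094
  solve Keq expr → x = -2.4710e-04; check Q = 1400
Then change container volume by factor 0.8 (V_new/V_old).
Step 3:
                  D         X         B
  init        3.976  0.006161     1.368
  Δ       -0.003317 -0.002211  0.001106
  eq          3.972  0.003949     1.369
  solve Keq expr → x = 0.001106; check Q = 1400

Q₀ = 0.2717; Q < K (proceeds forward)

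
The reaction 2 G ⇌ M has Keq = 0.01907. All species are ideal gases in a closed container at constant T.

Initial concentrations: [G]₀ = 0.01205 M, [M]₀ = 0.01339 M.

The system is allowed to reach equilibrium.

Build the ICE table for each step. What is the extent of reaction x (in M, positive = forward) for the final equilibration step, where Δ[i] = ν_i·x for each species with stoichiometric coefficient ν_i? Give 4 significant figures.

Q₀ = 92.22 vs Keq = 0.01907 ⇒ Q>K, reverse
Step 1:
                   G          M
  Initial    0.01205    0.01339
  Change     0.02672   -0.01336
  Equil      0.03877 2.8668e-05
  solve Keq expr → x = -0.01336; check Q = 0.01907

x = -0.01336 M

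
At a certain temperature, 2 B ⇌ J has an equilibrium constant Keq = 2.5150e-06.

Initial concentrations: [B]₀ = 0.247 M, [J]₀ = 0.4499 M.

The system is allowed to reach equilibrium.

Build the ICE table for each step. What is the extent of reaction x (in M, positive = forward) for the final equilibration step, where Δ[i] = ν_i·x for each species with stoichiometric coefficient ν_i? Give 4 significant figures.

Q₀ = 7.374 vs Keq = 2.5150e-06 ⇒ Q>K, reverse
Step 1:
                  B         J
  Initial     0.247    0.4499
  Change     0.8998   -0.4499
  Equil       1.147 3.3076e-06
  solve Keq expr → x = -0.4499; check Q = 2.5150e-06

x = -0.4499 M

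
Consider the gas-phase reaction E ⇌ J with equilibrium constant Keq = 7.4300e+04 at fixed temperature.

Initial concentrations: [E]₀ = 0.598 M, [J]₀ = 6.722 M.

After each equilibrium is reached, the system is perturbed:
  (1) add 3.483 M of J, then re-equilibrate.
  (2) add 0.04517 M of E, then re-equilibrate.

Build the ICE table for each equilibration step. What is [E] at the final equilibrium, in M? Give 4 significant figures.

[E]_eq = 1.4600e-04 M

Q₀ = 11.24 vs Keq = 7.4300e+04 ⇒ Q<K, forward
Step 1:
                    E           J
  I             0.598       6.722
  C           -0.5979      0.5979
  E        9.8518e-05        7.32
  solve Keq expr → x = 0.5979; check Q = 7.4300e+04
Then add 3.483 M of J.
Step 2:
                    E           J
  I        9.8518e-05        10.8
  C        4.6877e-05 -4.6877e-05
  E        1.4540e-04        10.8
  solve Keq expr → x = -4.6877e-05; check Q = 7.4300e+04
Then add 0.04517 M of E.
Step 3:
                    E           J
  I           0.04532        10.8
  C          -0.04517     0.04517
  E        1.4600e-04       10.85
  solve Keq expr → x = 0.04517; check Q = 7.4300e+04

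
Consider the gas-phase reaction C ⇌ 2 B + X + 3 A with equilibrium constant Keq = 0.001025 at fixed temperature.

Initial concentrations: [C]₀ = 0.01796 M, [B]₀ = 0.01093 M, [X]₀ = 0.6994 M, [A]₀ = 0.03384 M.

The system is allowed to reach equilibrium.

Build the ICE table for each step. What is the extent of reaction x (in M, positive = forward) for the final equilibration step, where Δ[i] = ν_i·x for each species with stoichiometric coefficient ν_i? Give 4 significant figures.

Q₀ = 1.8028e-07 vs Keq = 0.001025 ⇒ Q<K, forward
Step 1:
                   C          B          X          A
  I          0.01796    0.01093     0.6994    0.03384
  C         -0.01708    0.03417    0.01708    0.05125
  E       8.7593e-04     0.0451     0.7165    0.08509
  solve Keq expr → x = 0.01708; check Q = 0.001025

x = 0.01708 M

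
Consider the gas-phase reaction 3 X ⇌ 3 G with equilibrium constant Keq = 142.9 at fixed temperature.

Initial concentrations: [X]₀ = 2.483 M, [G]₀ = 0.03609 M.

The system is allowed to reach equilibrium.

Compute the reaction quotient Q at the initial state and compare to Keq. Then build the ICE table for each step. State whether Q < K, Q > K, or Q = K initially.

Q₀ = 3.0707e-06 vs Keq = 142.9 ⇒ Q<K, forward
Step 1:
                  X         G
  init        2.483   0.03609
  Δ          -2.079     2.079
  eq         0.4045     2.115
  solve Keq expr → x = 0.6928; check Q = 142.9

Q₀ = 3.0707e-06; Q < K (proceeds forward)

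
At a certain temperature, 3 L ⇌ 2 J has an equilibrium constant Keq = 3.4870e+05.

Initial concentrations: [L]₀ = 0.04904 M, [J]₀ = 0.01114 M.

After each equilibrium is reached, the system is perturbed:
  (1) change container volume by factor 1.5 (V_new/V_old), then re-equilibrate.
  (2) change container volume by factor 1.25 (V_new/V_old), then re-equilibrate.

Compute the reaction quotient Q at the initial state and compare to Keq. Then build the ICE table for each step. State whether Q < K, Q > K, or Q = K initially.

Q₀ = 1.052 vs Keq = 3.4870e+05 ⇒ Q<K, forward
Step 1:
                   L          J
  init       0.04904    0.01114
  Δ          -0.0473    0.03154
  eq        0.001735    0.04268
  solve Keq expr → x = 0.01577; check Q = 3.4870e+05
Then change container volume by factor 1.5 (V_new/V_old).
Step 2:
                   L          J
  init      0.001157    0.02845
  Δ       1.6400e-04 -1.0933e-04
  eq        0.001321    0.02834
  solve Keq expr → x = -5.4665e-05; check Q = 3.4870e+05
Then change container volume by factor 1.25 (V_new/V_old).
Step 3:
                   L          J
  init      0.001057    0.02267
  Δ       7.9803e-05 -5.3202e-05
  eq        0.001136    0.02262
  solve Keq expr → x = -2.6601e-05; check Q = 3.4870e+05

Q₀ = 1.052; Q < K (proceeds forward)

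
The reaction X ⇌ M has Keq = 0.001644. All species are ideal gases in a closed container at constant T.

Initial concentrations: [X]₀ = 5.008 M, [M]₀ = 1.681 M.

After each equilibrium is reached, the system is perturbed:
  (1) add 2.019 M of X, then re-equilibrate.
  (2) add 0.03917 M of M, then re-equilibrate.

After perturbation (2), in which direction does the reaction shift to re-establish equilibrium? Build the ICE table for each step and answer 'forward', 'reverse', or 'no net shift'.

Direction: reverse

Q₀ = 0.3357 vs Keq = 0.001644 ⇒ Q>K, reverse
Step 1:
                  X         M
  I           5.008     1.681
  C            1.67     -1.67
  E           6.678   0.01098
  solve Keq expr → x = -1.67; check Q = 0.001644
Then add 2.019 M of X.
Step 2:
                  X         M
  I           8.697   0.01098
  C       -0.003314  0.003314
  E           8.694   0.01429
  solve Keq expr → x = 0.003314; check Q = 0.001644
Then add 0.03917 M of M.
Step 3:
                  X         M
  I           8.694   0.05346
  C         0.03911  -0.03911
  E           8.733   0.01436
  solve Keq expr → x = -0.03911; check Q = 0.001644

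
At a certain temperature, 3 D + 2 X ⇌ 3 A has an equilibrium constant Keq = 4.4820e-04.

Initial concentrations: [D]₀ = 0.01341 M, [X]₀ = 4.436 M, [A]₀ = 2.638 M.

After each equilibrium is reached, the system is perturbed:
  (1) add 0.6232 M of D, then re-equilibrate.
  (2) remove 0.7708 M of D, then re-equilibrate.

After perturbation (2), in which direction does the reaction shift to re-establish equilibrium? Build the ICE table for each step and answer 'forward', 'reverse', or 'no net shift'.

Direction: reverse

Q₀ = 3.8686e+05 vs Keq = 4.4820e-04 ⇒ Q>K, reverse
Step 1:
                    D           X           A
  I           0.01341       4.436       2.638
  C             2.111       1.407      -2.111
  E             2.124       5.843      0.5273
  solve Keq expr → x = -0.7036; check Q = 4.4820e-04
Then add 0.6232 M of D.
Step 2:
                    D           X           A
  I             2.747       5.843      0.5273
  C           -0.1192    -0.07947      0.1192
  E             2.628       5.764      0.6465
  solve Keq expr → x = 0.03973; check Q = 4.4820e-04
Then remove 0.7708 M of D.
Step 3:
                    D           X           A
  I             1.857       5.764      0.6465
  C            0.1477     0.09846     -0.1477
  E             2.005       5.862      0.4988
  solve Keq expr → x = -0.04923; check Q = 4.4820e-04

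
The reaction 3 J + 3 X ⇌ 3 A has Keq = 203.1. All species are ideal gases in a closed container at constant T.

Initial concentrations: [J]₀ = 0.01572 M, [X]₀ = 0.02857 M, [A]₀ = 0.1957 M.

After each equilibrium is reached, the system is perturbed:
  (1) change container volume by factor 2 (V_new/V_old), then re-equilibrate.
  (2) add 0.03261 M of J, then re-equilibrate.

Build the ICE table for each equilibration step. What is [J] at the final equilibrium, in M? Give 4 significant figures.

Q₀ = 8.2734e+07 vs Keq = 203.1 ⇒ Q>K, reverse
Step 1:
                   J          X          A
  Initial    0.01572    0.02857     0.1957
  Change      0.1034     0.1034    -0.1034
  Equil       0.1191     0.1319    0.09234
  solve Keq expr → x = -0.03445; check Q = 203.1
Then change container volume by factor 2 (V_new/V_old).
Step 2:
                   J          X          A
  Initial    0.05954    0.06596    0.04617
  Change     0.01274    0.01274   -0.01274
  Equil      0.07228     0.0787    0.03343
  solve Keq expr → x = -0.004245; check Q = 203.1
Then add 0.03261 M of J.
Step 3:
                   J          X          A
  Initial     0.1049     0.0787    0.03343
  Change   -0.007411  -0.007411   0.007411
  Equil      0.09747    0.07129    0.04085
  solve Keq expr → x = 0.00247; check Q = 203.1

[J]_eq = 0.09747 M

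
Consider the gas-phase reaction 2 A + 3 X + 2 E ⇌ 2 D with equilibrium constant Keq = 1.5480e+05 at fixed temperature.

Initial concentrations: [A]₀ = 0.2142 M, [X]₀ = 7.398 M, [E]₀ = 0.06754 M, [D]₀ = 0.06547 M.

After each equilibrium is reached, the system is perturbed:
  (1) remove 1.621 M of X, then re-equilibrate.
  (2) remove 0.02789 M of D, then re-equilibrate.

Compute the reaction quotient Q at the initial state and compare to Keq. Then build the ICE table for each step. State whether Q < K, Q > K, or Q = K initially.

Q₀ = 0.05058 vs Keq = 1.5480e+05 ⇒ Q<K, forward
Step 1:
                  A         X         E         D
  init       0.2142     7.398   0.06754   0.06547
  Δ        -0.06742   -0.1011  -0.06742   0.06742
  eq         0.1468     7.297 1.1675e-04    0.1329
  solve Keq expr → x = 0.03371; check Q = 1.5480e+05
Then remove 1.621 M of X.
Step 2:
                  A         X         E         D
  init       0.1468     5.676 1.1675e-04    0.1329
  Δ       5.3298e-05 7.9947e-05 5.3298e-05 -5.3298e-05
  eq         0.1468     5.676 1.7005e-04    0.1328
  solve Keq expr → x = -2.6649e-05; check Q = 1.5480e+05
Then remove 0.02789 M of D.
Step 3:
                  A         X         E         D
  init       0.1468     5.676 1.7005e-04    0.1049
  Δ       -3.5622e-05 -5.3433e-05 -3.5622e-05 3.5622e-05
  eq         0.1468     5.676 1.3443e-04     0.105
  solve Keq expr → x = 1.7811e-05; check Q = 1.5480e+05

Q₀ = 0.05058; Q < K (proceeds forward)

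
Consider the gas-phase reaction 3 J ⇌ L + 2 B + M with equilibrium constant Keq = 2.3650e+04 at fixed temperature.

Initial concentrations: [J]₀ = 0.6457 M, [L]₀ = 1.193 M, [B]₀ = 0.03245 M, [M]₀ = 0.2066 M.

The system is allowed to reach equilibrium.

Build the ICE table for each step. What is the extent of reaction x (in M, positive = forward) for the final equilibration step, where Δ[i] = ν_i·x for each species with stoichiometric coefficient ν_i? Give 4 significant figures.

Q₀ = 9.6407e-04 vs Keq = 2.3650e+04 ⇒ Q<K, forward
Step 1:
                    J           L           B           M
  I            0.6457       1.193     0.03245      0.2066
  C           -0.6286      0.2095       0.419      0.2095
  E           0.01713       1.403      0.4515      0.4161
  solve Keq expr → x = 0.2095; check Q = 2.3650e+04

x = 0.2095 M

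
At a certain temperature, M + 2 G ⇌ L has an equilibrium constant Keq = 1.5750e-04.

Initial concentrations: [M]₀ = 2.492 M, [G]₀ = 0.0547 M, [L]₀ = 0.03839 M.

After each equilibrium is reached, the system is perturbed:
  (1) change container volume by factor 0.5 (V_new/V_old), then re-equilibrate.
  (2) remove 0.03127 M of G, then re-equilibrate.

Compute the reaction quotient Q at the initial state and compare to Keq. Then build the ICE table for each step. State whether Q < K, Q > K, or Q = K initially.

Q₀ = 5.149; Q > K (proceeds reverse)

Q₀ = 5.149 vs Keq = 1.5750e-04 ⇒ Q>K, reverse
Step 1:
                   M          G          L
  I            2.492     0.0547    0.03839
  C          0.03838    0.07677   -0.03838
  E             2.53     0.1315 6.8880e-06
  solve Keq expr → x = -0.03838; check Q = 1.5750e-04
Then change container volume by factor 0.5 (V_new/V_old).
Step 2:
                   M          G          L
  I            5.061     0.2629 1.3776e-05
  C       -4.1293e-05 -8.2586e-05 4.1293e-05
  E            5.061     0.2628 5.5069e-05
  solve Keq expr → x = 4.1293e-05; check Q = 1.5750e-04
Then remove 0.03127 M of G.
Step 3:
                   M          G          L
  I            5.061     0.2316 5.5069e-05
  C       1.2314e-05 2.4628e-05 -1.2314e-05
  E            5.061     0.2316 4.2755e-05
  solve Keq expr → x = -1.2314e-05; check Q = 1.5750e-04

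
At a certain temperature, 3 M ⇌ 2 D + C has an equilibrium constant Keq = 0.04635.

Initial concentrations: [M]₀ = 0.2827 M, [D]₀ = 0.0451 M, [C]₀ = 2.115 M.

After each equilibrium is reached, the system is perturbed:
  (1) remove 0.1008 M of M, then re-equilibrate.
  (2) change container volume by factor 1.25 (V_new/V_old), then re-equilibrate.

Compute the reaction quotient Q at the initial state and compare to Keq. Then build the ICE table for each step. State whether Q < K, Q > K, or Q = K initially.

Q₀ = 0.1904; Q > K (proceeds reverse)

Q₀ = 0.1904 vs Keq = 0.04635 ⇒ Q>K, reverse
Step 1:
                  M         D         C
  I          0.2827    0.0451     2.115
  C         0.02893  -0.01929 -0.009644
  E          0.3116   0.02581     2.105
  solve Keq expr → x = -0.009644; check Q = 0.04635
Then remove 0.1008 M of M.
Step 2:
                  M         D         C
  I          0.2108   0.02581     2.105
  C         0.01483 -0.009888 -0.004944
  E          0.2257   0.01592       2.1
  solve Keq expr → x = -0.004944; check Q = 0.04635
Then change container volume by factor 1.25 (V_new/V_old).
Step 3:
                  M         D         C
  I          0.1805   0.01274      1.68
  C               0         0         0
  E          0.1805   0.01274      1.68
  solve Keq expr → x = 0; check Q = 0.04635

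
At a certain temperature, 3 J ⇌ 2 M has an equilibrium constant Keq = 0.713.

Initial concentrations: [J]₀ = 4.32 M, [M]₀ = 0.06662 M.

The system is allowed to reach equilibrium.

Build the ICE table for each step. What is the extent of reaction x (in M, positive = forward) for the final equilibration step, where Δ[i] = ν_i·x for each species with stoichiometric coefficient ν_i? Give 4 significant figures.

x = 0.8817 M

Q₀ = 5.5050e-05 vs Keq = 0.713 ⇒ Q<K, forward
Step 1:
                   J          M
  I             4.32    0.06662
  C           -2.645      1.763
  E            1.675       1.83
  solve Keq expr → x = 0.8817; check Q = 0.713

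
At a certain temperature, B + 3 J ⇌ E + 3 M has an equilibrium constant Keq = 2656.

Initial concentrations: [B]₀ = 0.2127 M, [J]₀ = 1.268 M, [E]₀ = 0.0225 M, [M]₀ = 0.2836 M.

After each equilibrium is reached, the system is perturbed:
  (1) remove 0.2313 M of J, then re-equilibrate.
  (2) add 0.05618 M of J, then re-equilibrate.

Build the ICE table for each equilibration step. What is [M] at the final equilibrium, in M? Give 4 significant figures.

Q₀ = 0.001184 vs Keq = 2656 ⇒ Q<K, forward
Step 1:
                    B           J           E           M
  init         0.2127       1.268      0.0225      0.2836
  Δ           -0.2124     -0.6373      0.2124      0.6373
  eq       2.7528e-04      0.6307      0.2349      0.9209
  solve Keq expr → x = 0.2124; check Q = 2656
Then remove 0.2313 M of J.
Step 2:
                    B           J           E           M
  init     2.7528e-04      0.3994      0.2349      0.9209
  Δ        7.7826e-04    0.002335 -7.7826e-04   -0.002335
  eq         0.001054      0.4018      0.2341      0.9185
  solve Keq expr → x = -7.7826e-04; check Q = 2656
Then add 0.05618 M of J.
Step 3:
                    B           J           E           M
  init       0.001054      0.4579      0.2341      0.9185
  Δ       -3.3406e-04   -0.001002  3.3406e-04    0.001002
  eq       7.1948e-04      0.4569      0.2345      0.9195
  solve Keq expr → x = 3.3406e-04; check Q = 2656

[M]_eq = 0.9195 M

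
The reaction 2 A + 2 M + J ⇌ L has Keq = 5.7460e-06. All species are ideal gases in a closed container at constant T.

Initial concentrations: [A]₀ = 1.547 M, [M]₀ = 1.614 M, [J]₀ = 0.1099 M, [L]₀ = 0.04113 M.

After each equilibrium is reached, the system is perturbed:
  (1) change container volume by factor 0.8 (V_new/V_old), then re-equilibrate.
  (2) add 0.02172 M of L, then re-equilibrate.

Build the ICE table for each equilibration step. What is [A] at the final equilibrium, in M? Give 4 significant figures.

Q₀ = 0.06003 vs Keq = 5.7460e-06 ⇒ Q>K, reverse
Step 1:
                   A          M          J          L
  init         1.547      1.614     0.1099    0.04113
  Δ          0.08225    0.08225    0.04112   -0.04112
  eq           1.629      1.696      0.151 6.6277e-06
  solve Keq expr → x = -0.04112; check Q = 5.7460e-06
Then change container volume by factor 0.8 (V_new/V_old).
Step 2:
                   A          M          J          L
  init         2.037       2.12     0.1888 8.2846e-06
  Δ       -2.3879e-05 -2.3879e-05 -1.1939e-05 1.1939e-05
  eq           2.037       2.12     0.1888 2.0224e-05
  solve Keq expr → x = 1.1939e-05; check Q = 5.7460e-06
Then add 0.02172 M of L.
Step 3:
                   A          M          J          L
  init         2.037       2.12     0.1888    0.02174
  Δ          0.04343    0.04343    0.02172   -0.02172
  eq            2.08      2.164     0.2105 2.4496e-05
  solve Keq expr → x = -0.02172; check Q = 5.7460e-06

[A]_eq = 2.08 M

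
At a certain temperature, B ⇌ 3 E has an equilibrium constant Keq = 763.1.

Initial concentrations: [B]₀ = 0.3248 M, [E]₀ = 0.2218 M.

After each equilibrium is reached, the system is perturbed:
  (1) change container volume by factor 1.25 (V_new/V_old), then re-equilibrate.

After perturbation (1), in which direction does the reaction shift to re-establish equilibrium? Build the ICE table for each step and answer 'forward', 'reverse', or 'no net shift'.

Direction: forward

Q₀ = 0.03359 vs Keq = 763.1 ⇒ Q<K, forward
Step 1:
                  B         E
  init       0.3248    0.2218
  Δ         -0.3226    0.9678
  eq       0.002206      1.19
  solve Keq expr → x = 0.3226; check Q = 763.1
Then change container volume by factor 1.25 (V_new/V_old).
Step 2:
                  B         E
  init     0.001765    0.9517
  Δ       -6.2859e-04  0.001886
  eq       0.001136    0.9536
  solve Keq expr → x = 6.2859e-04; check Q = 763.1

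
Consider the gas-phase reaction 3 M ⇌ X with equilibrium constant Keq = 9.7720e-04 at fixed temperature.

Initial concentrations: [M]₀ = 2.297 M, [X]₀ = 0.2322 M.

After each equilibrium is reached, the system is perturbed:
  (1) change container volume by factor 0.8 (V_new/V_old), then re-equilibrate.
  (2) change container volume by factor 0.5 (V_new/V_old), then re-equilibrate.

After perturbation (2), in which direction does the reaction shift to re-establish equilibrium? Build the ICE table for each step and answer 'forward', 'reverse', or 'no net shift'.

Q₀ = 0.01916 vs Keq = 9.7720e-04 ⇒ Q>K, reverse
Step 1:
                  M         X
  Initial     2.297    0.2322
  Change     0.6236   -0.2079
  Equil       2.921   0.02434
  solve Keq expr → x = -0.2079; check Q = 9.7720e-04
Then change container volume by factor 0.8 (V_new/V_old).
Step 2:
                  M         X
  Initial     3.651   0.03043
  Change   -0.04602   0.01534
  Equil       3.605   0.04577
  solve Keq expr → x = 0.01534; check Q = 9.7720e-04
Then change container volume by factor 0.5 (V_new/V_old).
Step 3:
                  M         X
  Initial     7.209   0.09154
  Change    -0.5796    0.1932
  Equil        6.63    0.2848
  solve Keq expr → x = 0.1932; check Q = 9.7720e-04

Direction: forward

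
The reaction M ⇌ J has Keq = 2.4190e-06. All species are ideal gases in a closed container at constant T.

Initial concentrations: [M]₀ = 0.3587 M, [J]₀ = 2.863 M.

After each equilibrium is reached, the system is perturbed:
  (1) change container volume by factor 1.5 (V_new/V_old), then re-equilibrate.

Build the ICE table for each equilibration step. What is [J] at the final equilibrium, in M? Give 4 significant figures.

Q₀ = 7.982 vs Keq = 2.4190e-06 ⇒ Q>K, reverse
Step 1:
                    M           J
  I            0.3587       2.863
  C             2.863      -2.863
  E             3.222  7.7933e-06
  solve Keq expr → x = -2.863; check Q = 2.4190e-06
Then change container volume by factor 1.5 (V_new/V_old).
Step 2:
                    M           J
  I             2.148  5.1955e-06
  C                 0           0
  E             2.148  5.1955e-06
  solve Keq expr → x = 0; check Q = 2.4190e-06

[J]_eq = 5.1955e-06 M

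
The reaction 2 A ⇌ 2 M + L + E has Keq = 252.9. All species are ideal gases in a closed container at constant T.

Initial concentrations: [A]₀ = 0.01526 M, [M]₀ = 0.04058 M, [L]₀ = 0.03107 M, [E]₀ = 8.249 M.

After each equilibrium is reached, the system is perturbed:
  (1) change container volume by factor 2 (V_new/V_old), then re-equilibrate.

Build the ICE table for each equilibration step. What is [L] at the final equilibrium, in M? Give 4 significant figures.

[L]_eq = 0.01911 M

Q₀ = 1.812 vs Keq = 252.9 ⇒ Q<K, forward
Step 1:
                  A         M         L         E
  Initial   0.01526   0.04058   0.03107     8.249
  Change   -0.01337   0.01337  0.006683  0.006683
  Equil    0.001894   0.05395   0.03775     8.256
  solve Keq expr → x = 0.006683; check Q = 252.9
Then change container volume by factor 2 (V_new/V_old).
Step 2:
                  A         M         L         E
  Initial 9.4691e-04   0.02697   0.01888     4.128
  Change  -4.6239e-04 4.6239e-04 2.3119e-04 2.3119e-04
  Equil   4.8453e-04   0.02744   0.01911     4.128
  solve Keq expr → x = 2.3119e-04; check Q = 252.9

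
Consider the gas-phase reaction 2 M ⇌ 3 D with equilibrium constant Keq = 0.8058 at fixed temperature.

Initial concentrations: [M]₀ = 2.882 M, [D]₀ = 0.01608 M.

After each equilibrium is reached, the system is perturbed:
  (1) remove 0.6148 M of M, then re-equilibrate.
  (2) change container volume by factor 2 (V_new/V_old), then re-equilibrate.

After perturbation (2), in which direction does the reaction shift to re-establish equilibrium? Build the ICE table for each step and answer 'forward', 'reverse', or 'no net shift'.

Direction: forward

Q₀ = 5.0058e-07 vs Keq = 0.8058 ⇒ Q<K, forward
Step 1:
                    M           D
  Initial       2.882     0.01608
  Change      -0.9512       1.427
  Equil         1.931       1.443
  solve Keq expr → x = 0.4756; check Q = 0.8058
Then remove 0.6148 M of M.
Step 2:
                    M           D
  Initial       1.316       1.443
  Change       0.1583     -0.2375
  Equil         1.474       1.205
  solve Keq expr → x = -0.07916; check Q = 0.8058
Then change container volume by factor 2 (V_new/V_old).
Step 3:
                    M           D
  Initial      0.7372      0.6027
  Change     -0.07126      0.1069
  Equil        0.6659      0.7096
  solve Keq expr → x = 0.03563; check Q = 0.8058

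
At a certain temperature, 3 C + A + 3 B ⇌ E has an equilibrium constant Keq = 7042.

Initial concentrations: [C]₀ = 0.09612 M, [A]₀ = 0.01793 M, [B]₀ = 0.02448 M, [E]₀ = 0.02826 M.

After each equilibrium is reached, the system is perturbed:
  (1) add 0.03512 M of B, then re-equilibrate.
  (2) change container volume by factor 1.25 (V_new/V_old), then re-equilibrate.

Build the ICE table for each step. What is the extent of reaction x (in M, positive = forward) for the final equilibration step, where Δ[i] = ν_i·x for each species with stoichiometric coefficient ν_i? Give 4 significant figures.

Q₀ = 1.2098e+08 vs Keq = 7042 ⇒ Q>K, reverse
Step 1:
                  C         A         B         E
  init      0.09612   0.01793   0.02448   0.02826
  Δ         0.07917   0.02639   0.07917  -0.02639
  eq         0.1753   0.04432    0.1036  0.001871
  solve Keq expr → x = -0.02639; check Q = 7042
Then add 0.03512 M of B.
Step 2:
                  C         A         B         E
  init       0.1753   0.04432    0.1388  0.001871
  Δ       -0.005023 -0.001674 -0.005023  0.001674
  eq         0.1703   0.04264    0.1337  0.003546
  solve Keq expr → x = 0.001674; check Q = 7042
Then change container volume by factor 1.25 (V_new/V_old).
Step 3:
                  C         A         B         E
  init       0.1362   0.03412     0.107  0.002837
  Δ        0.005443  0.001814  0.005443 -0.001814
  eq         0.1417   0.03593    0.1124  0.001022
  solve Keq expr → x = -0.001814; check Q = 7042

x = -0.001814 M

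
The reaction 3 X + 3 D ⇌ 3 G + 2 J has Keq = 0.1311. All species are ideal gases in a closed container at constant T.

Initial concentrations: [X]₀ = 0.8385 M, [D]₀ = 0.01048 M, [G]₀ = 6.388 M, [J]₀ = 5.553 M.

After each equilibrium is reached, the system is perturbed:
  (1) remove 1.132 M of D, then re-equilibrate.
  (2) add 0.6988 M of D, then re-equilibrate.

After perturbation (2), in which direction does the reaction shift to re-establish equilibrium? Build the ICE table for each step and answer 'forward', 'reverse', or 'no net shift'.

Direction: forward

Q₀ = 1.1846e+10 vs Keq = 0.1311 ⇒ Q>K, reverse
Step 1:
                  X         D         G         J
  Initial    0.8385   0.01048     6.388     5.553
  Change      3.294     3.294    -3.294    -2.196
  Equil       4.132     3.304     3.094     3.357
  solve Keq expr → x = -1.098; check Q = 0.1311
Then remove 1.132 M of D.
Step 2:
                  X         D         G         J
  Initial     4.132     2.172     3.094     3.357
  Change     0.3684    0.3684   -0.3684   -0.2456
  Equil       4.501     2.541     2.726     3.111
  solve Keq expr → x = -0.1228; check Q = 0.1311
Then add 0.6988 M of D.
Step 3:
                  X         D         G         J
  Initial     4.501      3.24     2.726     3.111
  Change    -0.2336   -0.2336    0.2336    0.1558
  Equil       4.267     3.006     2.959     3.267
  solve Keq expr → x = 0.07788; check Q = 0.1311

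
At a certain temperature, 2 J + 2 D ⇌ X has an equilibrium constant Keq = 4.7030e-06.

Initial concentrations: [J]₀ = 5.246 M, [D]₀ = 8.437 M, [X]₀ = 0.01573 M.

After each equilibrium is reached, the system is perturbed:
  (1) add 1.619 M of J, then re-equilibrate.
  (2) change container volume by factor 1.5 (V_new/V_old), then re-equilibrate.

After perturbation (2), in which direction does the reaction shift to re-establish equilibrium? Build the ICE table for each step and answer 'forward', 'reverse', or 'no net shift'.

Q₀ = 8.0296e-06 vs Keq = 4.7030e-06 ⇒ Q>K, reverse
Step 1:
                    J           D           X
  I             5.246       8.437     0.01573
  C           0.01289     0.01289   -0.006443
  E             5.259        8.45    0.009287
  solve Keq expr → x = -0.006443; check Q = 4.7030e-06
Then add 1.619 M of J.
Step 2:
                    J           D           X
  I             6.878        8.45    0.009287
  C          -0.01298    -0.01298     0.00649
  E             6.865       8.437     0.01578
  solve Keq expr → x = 0.00649; check Q = 4.7030e-06
Then change container volume by factor 1.5 (V_new/V_old).
Step 3:
                    J           D           X
  I             4.577       5.625     0.01052
  C           0.01473     0.01473   -0.007365
  E             4.591       5.639    0.003153
  solve Keq expr → x = -0.007365; check Q = 4.7030e-06

Direction: reverse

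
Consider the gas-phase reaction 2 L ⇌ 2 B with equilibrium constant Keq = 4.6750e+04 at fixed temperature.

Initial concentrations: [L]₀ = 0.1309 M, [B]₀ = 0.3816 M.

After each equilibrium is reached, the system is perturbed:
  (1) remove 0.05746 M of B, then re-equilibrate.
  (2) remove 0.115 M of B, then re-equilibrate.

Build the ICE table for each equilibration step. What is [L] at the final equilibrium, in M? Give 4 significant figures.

Q₀ = 8.498 vs Keq = 4.6750e+04 ⇒ Q<K, forward
Step 1:
                  L         B
  Initial    0.1309    0.3816
  Change    -0.1285    0.1285
  Equil    0.002359    0.5101
  solve Keq expr → x = 0.06427; check Q = 4.6750e+04
Then remove 0.05746 M of B.
Step 2:
                  L         B
  Initial  0.002359    0.4527
  Change  -2.6453e-04 2.6453e-04
  Equil    0.002095    0.4529
  solve Keq expr → x = 1.3226e-04; check Q = 4.6750e+04
Then remove 0.115 M of B.
Step 3:
                  L         B
  Initial  0.002095    0.3379
  Change  -5.2942e-04 5.2942e-04
  Equil    0.001565    0.3385
  solve Keq expr → x = 2.6471e-04; check Q = 4.6750e+04

[L]_eq = 0.001565 M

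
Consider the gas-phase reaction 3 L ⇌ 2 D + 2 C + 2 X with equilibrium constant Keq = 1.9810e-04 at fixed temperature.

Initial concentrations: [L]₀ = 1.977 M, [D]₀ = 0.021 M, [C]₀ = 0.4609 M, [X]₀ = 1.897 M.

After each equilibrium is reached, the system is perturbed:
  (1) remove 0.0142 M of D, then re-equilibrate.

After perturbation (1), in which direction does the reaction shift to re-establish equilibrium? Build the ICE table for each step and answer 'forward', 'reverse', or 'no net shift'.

Q₀ = 4.3628e-05 vs Keq = 1.9810e-04 ⇒ Q<K, forward
Step 1:
                    L           D           C           X
  Initial       1.977       0.021      0.4609       1.897
  Change     -0.03062     0.02041     0.02041     0.02041
  Equil         1.946     0.04141      0.4813       1.917
  solve Keq expr → x = 0.01021; check Q = 1.9810e-04
Then remove 0.0142 M of D.
Step 2:
                    L           D           C           X
  Initial       1.946     0.02721      0.4813       1.917
  Change      -0.0185     0.01234     0.01234     0.01234
  Equil         1.928     0.03955      0.4936        1.93
  solve Keq expr → x = 0.006168; check Q = 1.9810e-04

Direction: forward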